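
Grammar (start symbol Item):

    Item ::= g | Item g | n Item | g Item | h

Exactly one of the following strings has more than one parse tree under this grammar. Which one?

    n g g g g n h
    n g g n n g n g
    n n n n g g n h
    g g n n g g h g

n g g g g n h: 1 tree
n g g n n g n g: 1 tree
n n n n g g n h: 1 tree
g g n n g g h g: 7 trees

g g n n g g h g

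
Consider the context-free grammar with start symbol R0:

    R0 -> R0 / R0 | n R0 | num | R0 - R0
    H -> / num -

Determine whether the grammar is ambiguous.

Ambiguous

Witness: n num - num

Derivation 1: R0 ⇒ n R0 ⇒ n R0 - R0 ⇒ n num - R0 ⇒ n num - num
Derivation 2: R0 ⇒ R0 - R0 ⇒ n R0 - R0 ⇒ n num - R0 ⇒ n num - num

Two distinct leftmost derivations for the same string.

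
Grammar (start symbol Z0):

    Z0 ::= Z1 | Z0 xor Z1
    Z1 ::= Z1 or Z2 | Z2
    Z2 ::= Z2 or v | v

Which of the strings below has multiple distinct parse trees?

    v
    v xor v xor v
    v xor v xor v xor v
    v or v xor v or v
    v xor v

v or v xor v or v

v: 1 tree
v xor v xor v: 1 tree
v xor v xor v xor v: 1 tree
v or v xor v or v: 4 trees
v xor v: 1 tree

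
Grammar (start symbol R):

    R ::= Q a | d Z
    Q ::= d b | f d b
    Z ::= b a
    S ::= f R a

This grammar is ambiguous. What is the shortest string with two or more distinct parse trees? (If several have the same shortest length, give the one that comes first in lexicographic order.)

length 3: d b a has 2 parse trees

Two derivations of d b a:
  R ⇒ Q a ⇒ d b a
  R ⇒ d Z ⇒ d b a

d b a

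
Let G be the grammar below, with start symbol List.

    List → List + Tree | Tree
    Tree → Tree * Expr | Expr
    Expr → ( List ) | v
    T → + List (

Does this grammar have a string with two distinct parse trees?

Only List, Tree, Expr are reachable from List; ignoring the rest: List → List + Tree | Tree  ;  Tree → Tree * Expr | Expr  — a left-associative chain with Expr at the bottom. Each string factors uniquely by precedence.

Unambiguous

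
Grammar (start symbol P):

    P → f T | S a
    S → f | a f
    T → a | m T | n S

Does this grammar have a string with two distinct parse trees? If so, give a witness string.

Witness: f a

Derivation 1: P ⇒ f T ⇒ f a
Derivation 2: P ⇒ S a ⇒ f a

Two distinct leftmost derivations for the same string.

Ambiguous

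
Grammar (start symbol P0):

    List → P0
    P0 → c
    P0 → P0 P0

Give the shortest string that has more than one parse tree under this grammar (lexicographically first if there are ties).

length 1: no string has ≥2 trees
length 2: no string has ≥2 trees
length 3: c c c has 2 parse trees

Two derivations of c c c:
  P0 ⇒ P0 P0 ⇒ c P0 ⇒ c P0 P0 ⇒ c c P0 ⇒ c c c
  P0 ⇒ P0 P0 ⇒ P0 P0 P0 ⇒ c P0 P0 ⇒ c c P0 ⇒ c c c

c c c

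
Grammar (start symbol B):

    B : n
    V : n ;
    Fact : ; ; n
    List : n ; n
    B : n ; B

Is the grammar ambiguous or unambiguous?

Unambiguous

Only B is reachable from B; ignoring the rest: The reachable grammar is A → atom sep A | atom. Each atom is followed by either the separator (recurse) or end-of-string (stop) — no choice point.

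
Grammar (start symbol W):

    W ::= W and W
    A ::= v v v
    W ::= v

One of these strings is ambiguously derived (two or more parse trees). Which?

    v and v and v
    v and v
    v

v and v and v

v and v and v: 2 trees
v and v: 1 tree
v: 1 tree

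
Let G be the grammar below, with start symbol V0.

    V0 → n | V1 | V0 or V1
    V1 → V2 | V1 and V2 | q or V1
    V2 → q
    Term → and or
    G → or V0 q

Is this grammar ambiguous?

Ambiguous

Witness: q or q

Derivation 1: V0 ⇒ V1 ⇒ q or V1 ⇒ q or V2 ⇒ q or q
Derivation 2: V0 ⇒ V0 or V1 ⇒ V1 or V1 ⇒ V2 or V1 ⇒ q or V1 ⇒ q or V2 ⇒ q or q

Two distinct leftmost derivations for the same string.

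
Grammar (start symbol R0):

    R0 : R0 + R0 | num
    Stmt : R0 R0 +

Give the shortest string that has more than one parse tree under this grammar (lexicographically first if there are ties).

length 1: no string has ≥2 trees
length 3: no string has ≥2 trees
length 5: num + num + num has 2 parse trees

Two derivations of num + num + num:
  R0 ⇒ R0 + R0 ⇒ R0 + R0 + R0 ⇒ num + R0 + R0 ⇒ num + num + R0 ⇒ num + num + num
  R0 ⇒ R0 + R0 ⇒ num + R0 ⇒ num + R0 + R0 ⇒ num + num + R0 ⇒ num + num + num

num + num + num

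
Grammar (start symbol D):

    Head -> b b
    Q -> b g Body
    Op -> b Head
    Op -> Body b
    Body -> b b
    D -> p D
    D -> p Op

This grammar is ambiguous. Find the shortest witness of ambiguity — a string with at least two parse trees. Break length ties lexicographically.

length 4: p b b b has 2 parse trees

Two derivations of p b b b:
  D ⇒ p Op ⇒ p b Head ⇒ p b b b
  D ⇒ p Op ⇒ p Body b ⇒ p b b b

p b b b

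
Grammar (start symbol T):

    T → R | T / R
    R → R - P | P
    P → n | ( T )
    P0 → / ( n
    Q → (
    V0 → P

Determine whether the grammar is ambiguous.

Unambiguous

Only T, R, P are reachable from T; ignoring the rest: T → T / R | R  ;  R → R - P | P  — a left-associative chain with P at the bottom. Each string factors uniquely by precedence.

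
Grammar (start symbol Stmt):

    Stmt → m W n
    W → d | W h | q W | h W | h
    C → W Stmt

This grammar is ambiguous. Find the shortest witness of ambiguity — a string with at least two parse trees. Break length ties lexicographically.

m h h n

length 3: no string has ≥2 trees
length 4: m h h n has 2 parse trees

Two derivations of m h h n:
  Stmt ⇒ m W n ⇒ m W h n ⇒ m h h n
  Stmt ⇒ m W n ⇒ m h W n ⇒ m h h n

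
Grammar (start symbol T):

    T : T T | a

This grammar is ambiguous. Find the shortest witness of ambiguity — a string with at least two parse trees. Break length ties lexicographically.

a a a

length 1: no string has ≥2 trees
length 2: no string has ≥2 trees
length 3: a a a has 2 parse trees

Two derivations of a a a:
  T ⇒ T T ⇒ T T T ⇒ a T T ⇒ a a T ⇒ a a a
  T ⇒ T T ⇒ a T ⇒ a T T ⇒ a a T ⇒ a a a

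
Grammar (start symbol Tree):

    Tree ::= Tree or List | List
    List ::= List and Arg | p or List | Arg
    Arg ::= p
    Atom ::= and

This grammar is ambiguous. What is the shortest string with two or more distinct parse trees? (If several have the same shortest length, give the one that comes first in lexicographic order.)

length 1: no string has ≥2 trees
length 3: p or p has 2 parse trees

Two derivations of p or p:
  Tree ⇒ Tree or List ⇒ List or List ⇒ Arg or List ⇒ p or List ⇒ p or Arg ⇒ p or p
  Tree ⇒ List ⇒ p or List ⇒ p or Arg ⇒ p or p

p or p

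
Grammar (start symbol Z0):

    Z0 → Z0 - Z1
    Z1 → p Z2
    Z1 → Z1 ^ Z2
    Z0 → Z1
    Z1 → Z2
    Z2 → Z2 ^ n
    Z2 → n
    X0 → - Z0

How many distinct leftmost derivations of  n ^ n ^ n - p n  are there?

4

Parse trees for n ^ n ^ n - p n:
  [Z0 [Z0 [Z1 [Z1 [Z2 n]] ^ [Z2 [Z2 n] ^ n]]] - [Z1 p [Z2 n]]]
  [Z0 [Z0 [Z1 [Z1 [Z1 [Z2 n]] ^ [Z2 n]] ^ [Z2 n]]] - [Z1 p [Z2 n]]]
  [Z0 [Z0 [Z1 [Z1 [Z2 [Z2 n] ^ n]] ^ [Z2 n]]] - [Z1 p [Z2 n]]]
  [Z0 [Z0 [Z1 [Z2 [Z2 [Z2 n] ^ n] ^ n]]] - [Z1 p [Z2 n]]]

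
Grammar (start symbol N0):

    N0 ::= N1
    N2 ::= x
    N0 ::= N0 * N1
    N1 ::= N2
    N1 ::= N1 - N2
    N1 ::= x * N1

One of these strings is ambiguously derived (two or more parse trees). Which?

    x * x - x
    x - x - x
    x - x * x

x * x - x: 3 trees
x - x - x: 1 tree
x - x * x: 1 tree

x * x - x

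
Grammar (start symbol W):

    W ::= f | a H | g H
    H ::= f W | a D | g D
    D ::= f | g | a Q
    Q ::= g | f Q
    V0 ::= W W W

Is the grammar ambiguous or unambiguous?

Only W, H, D, Q are reachable from W; ignoring the rest: The reachable rules are right-linear with at most one rule per (nonterminal, next-terminal) pair. Each input token forces the next rule, so parsing is deterministic.

Unambiguous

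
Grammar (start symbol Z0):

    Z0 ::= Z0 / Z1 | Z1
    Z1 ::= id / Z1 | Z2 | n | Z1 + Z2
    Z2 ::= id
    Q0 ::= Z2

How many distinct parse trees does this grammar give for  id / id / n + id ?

Parse trees for id / id / n + id:
  [Z0 [Z0 [Z1 [Z2 id]]] / [Z1 id / [Z1 [Z1 n] + [Z2 id]]]]
  [Z0 [Z0 [Z1 [Z2 id]]] / [Z1 [Z1 id / [Z1 n]] + [Z2 id]]]
  [Z0 [Z0 [Z0 [Z1 [Z2 id]]] / [Z1 [Z2 id]]] / [Z1 [Z1 n] + [Z2 id]]]
  [Z0 [Z0 [Z1 id / [Z1 [Z2 id]]]] / [Z1 [Z1 n] + [Z2 id]]]
  [Z0 [Z1 id / [Z1 id / [Z1 [Z1 n] + [Z2 id]]]]]
  [Z0 [Z1 id / [Z1 [Z1 id / [Z1 n]] + [Z2 id]]]]
  [Z0 [Z1 [Z1 id / [Z1 id / [Z1 n]]] + [Z2 id]]]

7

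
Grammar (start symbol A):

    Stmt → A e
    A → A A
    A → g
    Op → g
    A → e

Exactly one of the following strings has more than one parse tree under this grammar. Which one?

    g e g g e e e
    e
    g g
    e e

g e g g e e e: 132 trees
e: 1 tree
g g: 1 tree
e e: 1 tree

g e g g e e e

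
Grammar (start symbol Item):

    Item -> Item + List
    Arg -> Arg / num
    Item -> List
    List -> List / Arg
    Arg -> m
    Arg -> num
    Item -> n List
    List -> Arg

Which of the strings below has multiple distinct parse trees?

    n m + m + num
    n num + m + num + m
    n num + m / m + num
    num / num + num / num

n m + m + num: 1 tree
n num + m + num + m: 1 tree
n num + m / m + num: 1 tree
num / num + num / num: 4 trees

num / num + num / num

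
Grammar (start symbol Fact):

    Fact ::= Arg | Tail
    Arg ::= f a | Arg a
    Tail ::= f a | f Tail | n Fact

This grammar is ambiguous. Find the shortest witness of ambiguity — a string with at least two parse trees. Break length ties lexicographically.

f a

length 2: f a has 2 parse trees

Two derivations of f a:
  Fact ⇒ Arg ⇒ f a
  Fact ⇒ Tail ⇒ f a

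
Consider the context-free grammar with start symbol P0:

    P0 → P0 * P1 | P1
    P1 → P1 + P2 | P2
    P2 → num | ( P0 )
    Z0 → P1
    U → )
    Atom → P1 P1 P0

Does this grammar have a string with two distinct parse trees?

Unambiguous

(Z0, U, Atom are unreachable from P0, so their rules don't affect L(P0).) The grammar is stratified — P0 handles '*' (left-recursive), P1 handles '+', P2 atoms. Each operator has a fixed associativity and precedence level, so every string has one parse.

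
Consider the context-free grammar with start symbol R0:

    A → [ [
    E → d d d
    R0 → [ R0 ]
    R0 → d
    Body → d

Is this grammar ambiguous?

Only R0 is reachable from R0; ignoring the rest: Each string is a nest of matched brackets around a single atom. An opening bracket forces the recursive rule; an atom forces the base rule.

Unambiguous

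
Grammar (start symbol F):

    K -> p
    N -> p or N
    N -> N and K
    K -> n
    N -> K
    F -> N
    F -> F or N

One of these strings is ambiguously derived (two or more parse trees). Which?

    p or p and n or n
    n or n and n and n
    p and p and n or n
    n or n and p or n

p or p and n or n: 3 trees
n or n and n and n: 1 tree
p and p and n or n: 1 tree
n or n and p or n: 1 tree

p or p and n or n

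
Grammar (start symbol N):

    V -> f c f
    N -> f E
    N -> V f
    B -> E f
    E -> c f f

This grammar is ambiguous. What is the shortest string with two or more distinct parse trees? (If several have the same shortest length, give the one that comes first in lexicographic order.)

length 4: f c f f has 2 parse trees

Two derivations of f c f f:
  N ⇒ f E ⇒ f c f f
  N ⇒ V f ⇒ f c f f

f c f f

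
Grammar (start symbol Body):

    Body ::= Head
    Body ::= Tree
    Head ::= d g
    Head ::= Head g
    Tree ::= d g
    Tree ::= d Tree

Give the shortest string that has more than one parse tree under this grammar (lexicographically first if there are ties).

d g

length 2: d g has 2 parse trees

Two derivations of d g:
  Body ⇒ Head ⇒ d g
  Body ⇒ Tree ⇒ d g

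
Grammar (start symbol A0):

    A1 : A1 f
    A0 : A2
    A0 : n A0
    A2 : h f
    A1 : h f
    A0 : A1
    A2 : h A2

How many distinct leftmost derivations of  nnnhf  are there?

Parse trees for nnnhf:
  [A0 n [A0 n [A0 n [A0 [A2 h f]]]]]
  [A0 n [A0 n [A0 n [A0 [A1 h f]]]]]

2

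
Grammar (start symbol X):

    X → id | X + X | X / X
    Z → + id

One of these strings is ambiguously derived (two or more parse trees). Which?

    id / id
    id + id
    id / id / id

id / id: 1 tree
id + id: 1 tree
id / id / id: 2 trees

id / id / id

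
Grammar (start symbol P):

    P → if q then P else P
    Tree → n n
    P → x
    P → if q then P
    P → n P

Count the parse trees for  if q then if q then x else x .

Parse trees for if q then if q then x else x:
  [P if q then [P if q then [P x]] else [P x]]
  [P if q then [P if q then [P x] else [P x]]]

2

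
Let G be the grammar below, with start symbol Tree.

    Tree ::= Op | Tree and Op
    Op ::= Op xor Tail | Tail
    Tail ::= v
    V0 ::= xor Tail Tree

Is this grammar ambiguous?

(V0 is unreachable from Tree, so its rules don't affect L(Tree).) This is a standard precedence ladder (Tree over Op over Tail), with each level left-recursive on its own operator ('and' at Tree, 'xor' at Op). That structure is LR(1), hence unambiguous.

Unambiguous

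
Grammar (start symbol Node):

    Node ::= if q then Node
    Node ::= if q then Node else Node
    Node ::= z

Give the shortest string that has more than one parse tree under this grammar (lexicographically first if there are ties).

length 1: no string has ≥2 trees
length 4: no string has ≥2 trees
length 6: no string has ≥2 trees
length 7: no string has ≥2 trees
length 9: if q then if q then z else z has 2 parse trees

Two derivations of if q then if q then z else z:
  Node ⇒ if q then Node ⇒ if q then if q then Node else Node ⇒ if q then if q then z else Node ⇒ if q then if q then z else z
  Node ⇒ if q then Node else Node ⇒ if q then if q then Node else Node ⇒ if q then if q then z else Node ⇒ if q then if q then z else z

if q then if q then z else z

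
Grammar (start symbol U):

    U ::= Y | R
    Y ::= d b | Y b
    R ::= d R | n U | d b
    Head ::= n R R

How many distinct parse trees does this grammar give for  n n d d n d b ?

Parse trees for n n d d n d b:
  [U [R n [U [R n [U [R d [R d [R n [U [Y d b]]]]]]]]]]
  [U [R n [U [R n [U [R d [R d [R n [U [R d b]]]]]]]]]]

2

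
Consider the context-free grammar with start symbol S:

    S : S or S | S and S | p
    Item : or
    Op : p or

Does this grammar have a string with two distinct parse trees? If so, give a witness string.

Witness: p and p and p

Derivation 1: S ⇒ S and S ⇒ S and S and S ⇒ p and S and S ⇒ p and p and S ⇒ p and p and p
Derivation 2: S ⇒ S and S ⇒ p and S ⇒ p and S and S ⇒ p and p and S ⇒ p and p and p

Two distinct leftmost derivations for the same string.

Ambiguous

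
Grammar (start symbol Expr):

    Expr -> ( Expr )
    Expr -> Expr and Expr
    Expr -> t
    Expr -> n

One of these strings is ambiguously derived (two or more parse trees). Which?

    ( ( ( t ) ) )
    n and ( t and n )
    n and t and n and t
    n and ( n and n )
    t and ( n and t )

n and t and n and t

( ( ( t ) ) ): 1 tree
n and ( t and n ): 1 tree
n and t and n and t: 5 trees
n and ( n and n ): 1 tree
t and ( n and t ): 1 tree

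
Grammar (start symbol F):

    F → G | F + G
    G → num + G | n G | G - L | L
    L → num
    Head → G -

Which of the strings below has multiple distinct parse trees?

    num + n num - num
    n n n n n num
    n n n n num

num + n num - num: 5 trees
n n n n n num: 1 tree
n n n n num: 1 tree

num + n num - num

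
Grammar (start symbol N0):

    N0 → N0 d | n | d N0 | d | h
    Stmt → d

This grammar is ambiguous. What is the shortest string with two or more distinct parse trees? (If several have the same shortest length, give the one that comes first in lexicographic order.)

d d

length 1: no string has ≥2 trees
length 2: d d has 2 parse trees

Two derivations of d d:
  N0 ⇒ N0 d ⇒ d d
  N0 ⇒ d N0 ⇒ d d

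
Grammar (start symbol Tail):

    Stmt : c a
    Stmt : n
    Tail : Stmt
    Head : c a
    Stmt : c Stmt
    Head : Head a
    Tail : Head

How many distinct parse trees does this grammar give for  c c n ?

1

Parse trees for c c n:
  [Tail [Stmt c [Stmt c [Stmt n]]]]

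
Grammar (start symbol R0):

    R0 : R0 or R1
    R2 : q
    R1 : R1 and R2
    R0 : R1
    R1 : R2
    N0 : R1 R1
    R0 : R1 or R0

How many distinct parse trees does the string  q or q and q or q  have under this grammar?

Parse trees for q or q and q or q:
  [R0 [R0 [R0 [R1 [R2 q]]] or [R1 [R1 [R2 q]] and [R2 q]]] or [R1 [R2 q]]]
  [R0 [R0 [R1 [R2 q]] or [R0 [R1 [R1 [R2 q]] and [R2 q]]]] or [R1 [R2 q]]]
  [R0 [R1 [R2 q]] or [R0 [R0 [R1 [R1 [R2 q]] and [R2 q]]] or [R1 [R2 q]]]]
  [R0 [R1 [R2 q]] or [R0 [R1 [R1 [R2 q]] and [R2 q]] or [R0 [R1 [R2 q]]]]]

4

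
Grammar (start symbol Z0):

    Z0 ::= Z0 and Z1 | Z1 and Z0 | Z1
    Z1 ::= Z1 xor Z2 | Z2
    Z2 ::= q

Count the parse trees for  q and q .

Parse trees for q and q:
  [Z0 [Z0 [Z1 [Z2 q]]] and [Z1 [Z2 q]]]
  [Z0 [Z1 [Z2 q]] and [Z0 [Z1 [Z2 q]]]]

2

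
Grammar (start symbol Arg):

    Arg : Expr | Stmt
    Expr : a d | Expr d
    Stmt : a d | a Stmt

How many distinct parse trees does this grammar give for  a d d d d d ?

Parse trees for a d d d d d:
  [Arg [Expr [Expr [Expr [Expr [Expr a d] d] d] d] d]]

1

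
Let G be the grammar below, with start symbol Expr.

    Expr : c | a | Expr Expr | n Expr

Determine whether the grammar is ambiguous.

Witness: a a a

Derivation 1: Expr ⇒ Expr Expr ⇒ a Expr ⇒ a Expr Expr ⇒ a a Expr ⇒ a a a
Derivation 2: Expr ⇒ Expr Expr ⇒ Expr Expr Expr ⇒ a Expr Expr ⇒ a a Expr ⇒ a a a

Two distinct leftmost derivations for the same string.

Ambiguous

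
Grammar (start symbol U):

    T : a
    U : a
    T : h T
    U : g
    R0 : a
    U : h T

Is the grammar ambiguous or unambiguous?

(R0 is unreachable from U, so its rules don't affect L(U).) Restricted to the reachable nonterminals, every rule has the form A → t or A → t B, and no two rules for the same A share a first terminal. The grammar encodes a DFA — one run per string.

Unambiguous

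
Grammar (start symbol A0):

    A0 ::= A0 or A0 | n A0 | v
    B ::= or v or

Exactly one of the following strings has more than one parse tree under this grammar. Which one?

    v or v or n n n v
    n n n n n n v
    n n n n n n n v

v or v or n n n v

v or v or n n n v: 2 trees
n n n n n n v: 1 tree
n n n n n n n v: 1 tree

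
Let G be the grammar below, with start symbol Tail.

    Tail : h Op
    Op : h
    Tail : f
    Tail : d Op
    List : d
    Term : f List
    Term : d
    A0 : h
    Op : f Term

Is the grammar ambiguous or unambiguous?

(A0 is unreachable from Tail, so its rules don't affect L(Tail).) Each reachable nonterminal has at most one production per leading terminal, and all productions are right-linear; the derivation is determined token-by-token.

Unambiguous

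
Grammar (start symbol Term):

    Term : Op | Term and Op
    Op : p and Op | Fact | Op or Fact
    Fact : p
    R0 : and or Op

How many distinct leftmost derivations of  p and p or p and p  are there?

Parse trees for p and p or p and p:
  [Term [Term [Op p and [Op [Op [Fact p]] or [Fact p]]]] and [Op [Fact p]]]
  [Term [Term [Op [Op p and [Op [Fact p]]] or [Fact p]]] and [Op [Fact p]]]
  [Term [Term [Term [Op [Fact p]]] and [Op [Op [Fact p]] or [Fact p]]] and [Op [Fact p]]]

3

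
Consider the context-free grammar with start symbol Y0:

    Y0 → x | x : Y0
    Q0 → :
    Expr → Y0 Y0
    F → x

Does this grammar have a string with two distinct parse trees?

Unambiguous

Only Y0 is reachable from Y0; ignoring the rest: The reachable grammar is A → atom sep A | atom. Each atom is followed by either the separator (recurse) or end-of-string (stop) — no choice point.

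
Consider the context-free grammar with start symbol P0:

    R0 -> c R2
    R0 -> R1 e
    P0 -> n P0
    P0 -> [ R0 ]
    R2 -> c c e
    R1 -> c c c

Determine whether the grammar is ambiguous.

Ambiguous

Witness: [ c c c e ]

Derivation 1: P0 ⇒ [ R0 ] ⇒ [ c R2 ] ⇒ [ c c c e ]
Derivation 2: P0 ⇒ [ R0 ] ⇒ [ R1 e ] ⇒ [ c c c e ]

Two distinct leftmost derivations for the same string.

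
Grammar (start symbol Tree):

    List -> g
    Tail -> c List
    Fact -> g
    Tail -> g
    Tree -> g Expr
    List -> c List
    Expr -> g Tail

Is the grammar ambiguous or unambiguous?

Unambiguous

Only Tree, Expr, Tail, List are reachable from Tree; ignoring the rest: Each reachable nonterminal has at most one production per leading terminal, and all productions are right-linear; the derivation is determined token-by-token.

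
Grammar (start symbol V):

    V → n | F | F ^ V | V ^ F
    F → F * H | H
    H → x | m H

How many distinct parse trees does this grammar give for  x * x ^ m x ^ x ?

Parse trees for x * x ^ m x ^ x:
  [V [F [F [H x]] * [H x]] ^ [V [F [H m [H x]]] ^ [V [F [H x]]]]]
  [V [F [F [H x]] * [H x]] ^ [V [V [F [H m [H x]]]] ^ [F [H x]]]]
  [V [V [F [F [H x]] * [H x]] ^ [V [F [H m [H x]]]]] ^ [F [H x]]]
  [V [V [V [F [F [H x]] * [H x]]] ^ [F [H m [H x]]]] ^ [F [H x]]]

4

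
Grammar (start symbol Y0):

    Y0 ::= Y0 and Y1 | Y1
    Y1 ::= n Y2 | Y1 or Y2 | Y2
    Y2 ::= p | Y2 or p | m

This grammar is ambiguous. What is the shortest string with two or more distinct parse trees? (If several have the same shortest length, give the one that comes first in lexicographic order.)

length 1: no string has ≥2 trees
length 2: no string has ≥2 trees
length 3: m or p has 2 parse trees

Two derivations of m or p:
  Y0 ⇒ Y1 ⇒ Y1 or Y2 ⇒ Y2 or Y2 ⇒ m or Y2 ⇒ m or p
  Y0 ⇒ Y1 ⇒ Y2 ⇒ Y2 or p ⇒ m or p

m or p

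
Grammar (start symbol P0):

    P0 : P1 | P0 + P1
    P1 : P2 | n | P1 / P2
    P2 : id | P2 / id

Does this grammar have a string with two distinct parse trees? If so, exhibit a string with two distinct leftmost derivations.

Witness: id / id

Derivation 1: P0 ⇒ P1 ⇒ P2 ⇒ P2 / id ⇒ id / id
Derivation 2: P0 ⇒ P1 ⇒ P1 / P2 ⇒ P2 / P2 ⇒ id / P2 ⇒ id / id

Two distinct leftmost derivations for the same string.

Ambiguous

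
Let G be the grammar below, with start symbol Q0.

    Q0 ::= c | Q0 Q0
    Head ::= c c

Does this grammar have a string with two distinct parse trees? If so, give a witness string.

Witness: c c c

Derivation 1: Q0 ⇒ Q0 Q0 ⇒ c Q0 ⇒ c Q0 Q0 ⇒ c c Q0 ⇒ c c c
Derivation 2: Q0 ⇒ Q0 Q0 ⇒ Q0 Q0 Q0 ⇒ c Q0 Q0 ⇒ c c Q0 ⇒ c c c

Two distinct leftmost derivations for the same string.

Ambiguous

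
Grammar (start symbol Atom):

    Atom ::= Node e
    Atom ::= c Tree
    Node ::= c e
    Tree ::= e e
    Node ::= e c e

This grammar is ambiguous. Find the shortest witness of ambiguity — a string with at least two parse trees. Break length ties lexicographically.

length 3: c e e has 2 parse trees

Two derivations of c e e:
  Atom ⇒ Node e ⇒ c e e
  Atom ⇒ c Tree ⇒ c e e

c e e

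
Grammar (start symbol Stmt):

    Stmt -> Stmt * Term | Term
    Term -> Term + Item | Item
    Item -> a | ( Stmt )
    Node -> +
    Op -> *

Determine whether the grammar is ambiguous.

Only Stmt, Term, Item are reachable from Stmt; ignoring the rest: The grammar is stratified — Stmt handles '*' (left-recursive), Term handles '+', Item atoms. Each operator has a fixed associativity and precedence level, so every string has one parse.

Unambiguous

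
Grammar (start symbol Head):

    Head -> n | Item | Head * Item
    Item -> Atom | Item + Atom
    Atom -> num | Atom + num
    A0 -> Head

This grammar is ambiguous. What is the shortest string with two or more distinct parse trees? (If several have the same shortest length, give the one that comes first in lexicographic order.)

length 1: no string has ≥2 trees
length 3: num + num has 2 parse trees

Two derivations of num + num:
  Head ⇒ Item ⇒ Atom ⇒ Atom + num ⇒ num + num
  Head ⇒ Item ⇒ Item + Atom ⇒ Atom + Atom ⇒ num + Atom ⇒ num + num

num + num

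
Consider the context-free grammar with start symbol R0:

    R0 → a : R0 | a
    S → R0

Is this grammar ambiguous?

Unambiguous

(S is unreachable from R0, so its rules don't affect L(R0).) Right-recursive list with a separator: after each atom, whether the separator follows determines the rule. One parse per string.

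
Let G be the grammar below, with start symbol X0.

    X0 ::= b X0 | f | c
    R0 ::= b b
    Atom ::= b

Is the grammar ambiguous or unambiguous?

Unambiguous

(R0, Atom are unreachable from X0, so their rules don't affect L(X0).) Each reachable nonterminal has at most one production per leading terminal, and all productions are right-linear; the derivation is determined token-by-token.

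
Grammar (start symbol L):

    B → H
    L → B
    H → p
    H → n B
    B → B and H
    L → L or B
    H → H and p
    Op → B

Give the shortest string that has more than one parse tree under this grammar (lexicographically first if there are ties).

length 1: no string has ≥2 trees
length 2: no string has ≥2 trees
length 3: p and p has 2 parse trees

Two derivations of p and p:
  L ⇒ B ⇒ H ⇒ H and p ⇒ p and p
  L ⇒ B ⇒ B and H ⇒ H and H ⇒ p and H ⇒ p and p

p and p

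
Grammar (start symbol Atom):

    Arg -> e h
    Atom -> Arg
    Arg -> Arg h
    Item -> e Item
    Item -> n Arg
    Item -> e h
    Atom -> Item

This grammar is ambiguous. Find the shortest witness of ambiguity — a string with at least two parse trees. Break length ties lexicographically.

length 2: e h has 2 parse trees

Two derivations of e h:
  Atom ⇒ Arg ⇒ e h
  Atom ⇒ Item ⇒ e h

e h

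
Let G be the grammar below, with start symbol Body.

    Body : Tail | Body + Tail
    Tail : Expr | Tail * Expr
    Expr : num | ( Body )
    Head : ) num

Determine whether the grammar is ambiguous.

Unambiguous

Only Body, Tail, Expr are reachable from Body; ignoring the rest: This is a standard precedence ladder (Body over Tail over Expr), with each level left-recursive on its own operator ('+' at Body, '*' at Tail). That structure is LR(1), hence unambiguous.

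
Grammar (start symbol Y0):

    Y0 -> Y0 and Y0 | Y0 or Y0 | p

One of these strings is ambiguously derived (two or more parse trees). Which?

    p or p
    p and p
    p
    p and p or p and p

p or p: 1 tree
p and p: 1 tree
p: 1 tree
p and p or p and p: 5 trees

p and p or p and p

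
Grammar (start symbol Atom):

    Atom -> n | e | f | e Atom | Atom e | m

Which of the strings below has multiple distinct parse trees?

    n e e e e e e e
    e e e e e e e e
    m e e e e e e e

e e e e e e e e

n e e e e e e e: 1 tree
e e e e e e e e: 128 trees
m e e e e e e e: 1 tree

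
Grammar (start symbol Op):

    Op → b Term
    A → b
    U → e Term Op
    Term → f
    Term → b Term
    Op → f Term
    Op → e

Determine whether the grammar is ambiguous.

Unambiguous

Only Op, Term are reachable from Op; ignoring the rest: Each reachable nonterminal has at most one production per leading terminal, and all productions are right-linear; the derivation is determined token-by-token.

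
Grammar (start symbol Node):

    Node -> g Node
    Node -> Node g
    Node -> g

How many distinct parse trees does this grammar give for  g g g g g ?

16

Parse trees for g g g g g (showing first 6 of 16):
  [Node g [Node g [Node g [Node g [Node g]]]]]
  [Node g [Node g [Node g [Node [Node g] g]]]]
  [Node g [Node g [Node [Node g [Node g]] g]]]
  [Node g [Node g [Node [Node [Node g] g] g]]]
  [Node g [Node [Node g [Node g [Node g]]] g]]
  [Node g [Node [Node g [Node [Node g] g]] g]]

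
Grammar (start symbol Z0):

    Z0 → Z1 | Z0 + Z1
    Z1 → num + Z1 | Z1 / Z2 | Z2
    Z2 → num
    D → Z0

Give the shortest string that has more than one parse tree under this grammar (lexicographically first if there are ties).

num + num

length 1: no string has ≥2 trees
length 3: num + num has 2 parse trees

Two derivations of num + num:
  Z0 ⇒ Z1 ⇒ num + Z1 ⇒ num + Z2 ⇒ num + num
  Z0 ⇒ Z0 + Z1 ⇒ Z1 + Z1 ⇒ Z2 + Z1 ⇒ num + Z1 ⇒ num + Z2 ⇒ num + num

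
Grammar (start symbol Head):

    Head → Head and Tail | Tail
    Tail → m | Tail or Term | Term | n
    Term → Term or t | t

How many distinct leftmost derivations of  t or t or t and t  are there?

Parse trees for t or t or t and t:
  [Head [Head [Tail [Tail [Term t]] or [Term [Term t] or t]]] and [Tail [Term t]]]
  [Head [Head [Tail [Tail [Tail [Term t]] or [Term t]] or [Term t]]] and [Tail [Term t]]]
  [Head [Head [Tail [Tail [Term [Term t] or t]] or [Term t]]] and [Tail [Term t]]]
  [Head [Head [Tail [Term [Term [Term t] or t] or t]]] and [Tail [Term t]]]

4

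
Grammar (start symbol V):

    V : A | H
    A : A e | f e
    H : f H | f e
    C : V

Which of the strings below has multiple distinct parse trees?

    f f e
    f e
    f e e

f f e: 1 tree
f e: 2 trees
f e e: 1 tree

f e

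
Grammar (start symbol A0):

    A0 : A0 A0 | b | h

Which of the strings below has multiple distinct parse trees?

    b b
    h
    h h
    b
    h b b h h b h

b b: 1 tree
h: 1 tree
h h: 1 tree
b: 1 tree
h b b h h b h: 132 trees

h b b h h b h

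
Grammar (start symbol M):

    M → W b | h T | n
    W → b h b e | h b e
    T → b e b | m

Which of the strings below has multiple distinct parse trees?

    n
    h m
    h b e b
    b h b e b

n: 1 tree
h m: 1 tree
h b e b: 2 trees
b h b e b: 1 tree

h b e b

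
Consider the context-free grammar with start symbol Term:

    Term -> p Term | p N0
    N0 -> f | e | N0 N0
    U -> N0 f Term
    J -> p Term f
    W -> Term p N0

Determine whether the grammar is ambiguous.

Ambiguous

Witness: p e e e

Derivation 1: Term ⇒ p N0 ⇒ p N0 N0 ⇒ p e N0 ⇒ p e N0 N0 ⇒ p e e N0 ⇒ p e e e
Derivation 2: Term ⇒ p N0 ⇒ p N0 N0 ⇒ p N0 N0 N0 ⇒ p e N0 N0 ⇒ p e e N0 ⇒ p e e e

Two distinct leftmost derivations for the same string.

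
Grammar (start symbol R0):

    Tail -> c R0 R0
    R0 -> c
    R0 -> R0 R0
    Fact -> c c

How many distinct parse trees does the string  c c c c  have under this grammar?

5

Parse trees for c c c c:
  [R0 [R0 c] [R0 [R0 c] [R0 [R0 c] [R0 c]]]]
  [R0 [R0 c] [R0 [R0 [R0 c] [R0 c]] [R0 c]]]
  [R0 [R0 [R0 c] [R0 c]] [R0 [R0 c] [R0 c]]]
  [R0 [R0 [R0 c] [R0 [R0 c] [R0 c]]] [R0 c]]
  [R0 [R0 [R0 [R0 c] [R0 c]] [R0 c]] [R0 c]]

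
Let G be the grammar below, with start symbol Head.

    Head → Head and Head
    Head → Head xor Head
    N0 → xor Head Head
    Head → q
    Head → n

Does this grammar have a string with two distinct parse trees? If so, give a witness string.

Ambiguous

Witness: n and n and n

Derivation 1: Head ⇒ Head and Head ⇒ Head and Head and Head ⇒ n and Head and Head ⇒ n and n and Head ⇒ n and n and n
Derivation 2: Head ⇒ Head and Head ⇒ n and Head ⇒ n and Head and Head ⇒ n and n and Head ⇒ n and n and n

Two distinct leftmost derivations for the same string.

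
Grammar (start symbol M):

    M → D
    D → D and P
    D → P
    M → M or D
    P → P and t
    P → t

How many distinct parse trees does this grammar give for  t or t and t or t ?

2

Parse trees for t or t and t or t:
  [M [M [M [D [P t]]] or [D [D [P t]] and [P t]]] or [D [P t]]]
  [M [M [M [D [P t]]] or [D [P [P t] and t]]] or [D [P t]]]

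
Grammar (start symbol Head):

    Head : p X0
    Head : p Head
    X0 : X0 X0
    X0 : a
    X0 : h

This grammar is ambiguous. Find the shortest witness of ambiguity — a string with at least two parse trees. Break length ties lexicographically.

p a a a

length 2: no string has ≥2 trees
length 3: no string has ≥2 trees
length 4: p a a a has 2 parse trees

Two derivations of p a a a:
  Head ⇒ p X0 ⇒ p X0 X0 ⇒ p X0 X0 X0 ⇒ p a X0 X0 ⇒ p a a X0 ⇒ p a a a
  Head ⇒ p X0 ⇒ p X0 X0 ⇒ p a X0 ⇒ p a X0 X0 ⇒ p a a X0 ⇒ p a a a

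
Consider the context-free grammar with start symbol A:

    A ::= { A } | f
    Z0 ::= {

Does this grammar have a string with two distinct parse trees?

Unambiguous

(Z0 is unreachable from A, so its rules don't affect L(A).) L(A) is { openⁿ atom closeⁿ : n ≥ 0 }. The bracket depth fixes n, and the derivation is forced at every step.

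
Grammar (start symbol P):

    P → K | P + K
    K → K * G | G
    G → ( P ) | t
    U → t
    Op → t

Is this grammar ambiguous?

(U, Op are unreachable from P, so their rules don't affect L(P).) P → P + K | K  ;  K → K * G | G  — a left-associative chain with G at the bottom. Each string factors uniquely by precedence.

Unambiguous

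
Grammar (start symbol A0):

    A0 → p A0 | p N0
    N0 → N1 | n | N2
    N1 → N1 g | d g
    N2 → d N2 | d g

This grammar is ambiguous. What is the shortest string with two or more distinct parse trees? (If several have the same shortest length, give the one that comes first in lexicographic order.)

p d g

length 2: no string has ≥2 trees
length 3: p d g has 2 parse trees

Two derivations of p d g:
  A0 ⇒ p N0 ⇒ p N1 ⇒ p d g
  A0 ⇒ p N0 ⇒ p N2 ⇒ p d g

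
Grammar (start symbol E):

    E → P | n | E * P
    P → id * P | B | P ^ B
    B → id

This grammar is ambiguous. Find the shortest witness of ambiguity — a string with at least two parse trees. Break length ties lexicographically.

id * id

length 1: no string has ≥2 trees
length 3: id * id has 2 parse trees

Two derivations of id * id:
  E ⇒ P ⇒ id * P ⇒ id * B ⇒ id * id
  E ⇒ E * P ⇒ P * P ⇒ B * P ⇒ id * P ⇒ id * B ⇒ id * id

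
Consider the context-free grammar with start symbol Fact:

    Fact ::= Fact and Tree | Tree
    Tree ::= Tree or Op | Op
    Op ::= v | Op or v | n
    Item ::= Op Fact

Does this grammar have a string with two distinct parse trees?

Witness: n or v

Derivation 1: Fact ⇒ Tree ⇒ Tree or Op ⇒ Op or Op ⇒ n or Op ⇒ n or v
Derivation 2: Fact ⇒ Tree ⇒ Op ⇒ Op or v ⇒ n or v

Two distinct leftmost derivations for the same string.

Ambiguous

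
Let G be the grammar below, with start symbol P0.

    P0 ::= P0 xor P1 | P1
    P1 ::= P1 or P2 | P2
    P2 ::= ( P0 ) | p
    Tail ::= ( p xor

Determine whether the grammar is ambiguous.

(Tail is unreachable from P0, so its rules don't affect L(P0).) This is a standard precedence ladder (P0 over P1 over P2), with each level left-recursive on its own operator ('xor' at P0, 'or' at P1). That structure is LR(1), hence unambiguous.

Unambiguous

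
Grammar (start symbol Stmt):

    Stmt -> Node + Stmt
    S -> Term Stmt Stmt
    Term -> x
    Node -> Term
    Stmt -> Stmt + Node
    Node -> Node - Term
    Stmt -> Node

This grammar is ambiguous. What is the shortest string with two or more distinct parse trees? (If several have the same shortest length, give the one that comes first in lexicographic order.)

length 1: no string has ≥2 trees
length 3: x + x has 2 parse trees

Two derivations of x + x:
  Stmt ⇒ Node + Stmt ⇒ Term + Stmt ⇒ x + Stmt ⇒ x + Node ⇒ x + Term ⇒ x + x
  Stmt ⇒ Stmt + Node ⇒ Node + Node ⇒ Term + Node ⇒ x + Node ⇒ x + Term ⇒ x + x

x + x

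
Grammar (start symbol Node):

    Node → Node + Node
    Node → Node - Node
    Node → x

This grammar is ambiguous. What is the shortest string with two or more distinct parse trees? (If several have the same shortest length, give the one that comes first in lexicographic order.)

x + x + x

length 1: no string has ≥2 trees
length 3: no string has ≥2 trees
length 5: x + x + x has 2 parse trees

Two derivations of x + x + x:
  Node ⇒ Node + Node ⇒ Node + Node + Node ⇒ x + Node + Node ⇒ x + x + Node ⇒ x + x + x
  Node ⇒ Node + Node ⇒ x + Node ⇒ x + Node + Node ⇒ x + x + Node ⇒ x + x + x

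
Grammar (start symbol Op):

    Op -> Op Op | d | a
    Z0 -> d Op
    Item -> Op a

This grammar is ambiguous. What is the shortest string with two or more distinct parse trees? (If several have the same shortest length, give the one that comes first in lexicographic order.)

a a a

length 1: no string has ≥2 trees
length 2: no string has ≥2 trees
length 3: a a a has 2 parse trees

Two derivations of a a a:
  Op ⇒ Op Op ⇒ Op Op Op ⇒ a Op Op ⇒ a a Op ⇒ a a a
  Op ⇒ Op Op ⇒ a Op ⇒ a Op Op ⇒ a a Op ⇒ a a a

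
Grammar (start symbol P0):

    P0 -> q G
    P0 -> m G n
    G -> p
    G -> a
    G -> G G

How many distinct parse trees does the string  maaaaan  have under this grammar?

Parse trees for maaaaan (showing first 6 of 14):
  [P0 m [G [G a] [G [G a] [G [G a] [G [G a] [G a]]]]] n]
  [P0 m [G [G a] [G [G a] [G [G [G a] [G a]] [G a]]]] n]
  [P0 m [G [G a] [G [G [G a] [G a]] [G [G a] [G a]]]] n]
  [P0 m [G [G a] [G [G [G a] [G [G a] [G a]]] [G a]]] n]
  [P0 m [G [G a] [G [G [G [G a] [G a]] [G a]] [G a]]] n]
  [P0 m [G [G [G a] [G a]] [G [G a] [G [G a] [G a]]]] n]

14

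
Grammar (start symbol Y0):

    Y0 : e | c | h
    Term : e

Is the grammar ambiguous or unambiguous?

Unambiguous

Only Y0 is reachable from Y0; ignoring the rest: The reachable rules are right-linear with at most one rule per (nonterminal, next-terminal) pair. Each input token forces the next rule, so parsing is deterministic.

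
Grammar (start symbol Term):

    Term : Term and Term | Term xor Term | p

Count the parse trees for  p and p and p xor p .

5

Parse trees for p and p and p xor p:
  [Term [Term p] and [Term [Term p] and [Term [Term p] xor [Term p]]]]
  [Term [Term p] and [Term [Term [Term p] and [Term p]] xor [Term p]]]
  [Term [Term [Term p] and [Term p]] and [Term [Term p] xor [Term p]]]
  [Term [Term [Term p] and [Term [Term p] and [Term p]]] xor [Term p]]
  [Term [Term [Term [Term p] and [Term p]] and [Term p]] xor [Term p]]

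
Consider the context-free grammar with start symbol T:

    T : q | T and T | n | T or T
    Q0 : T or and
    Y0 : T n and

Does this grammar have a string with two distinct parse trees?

Ambiguous

Witness: n and n and n

Derivation 1: T ⇒ T and T ⇒ T and T and T ⇒ n and T and T ⇒ n and n and T ⇒ n and n and n
Derivation 2: T ⇒ T and T ⇒ n and T ⇒ n and T and T ⇒ n and n and T ⇒ n and n and n

Two distinct leftmost derivations for the same string.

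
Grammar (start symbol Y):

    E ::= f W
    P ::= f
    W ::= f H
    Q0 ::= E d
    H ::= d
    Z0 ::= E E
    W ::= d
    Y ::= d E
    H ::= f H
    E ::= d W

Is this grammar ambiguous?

Only Y, E, W, H are reachable from Y; ignoring the rest: The reachable rules are right-linear with at most one rule per (nonterminal, next-terminal) pair. Each input token forces the next rule, so parsing is deterministic.

Unambiguous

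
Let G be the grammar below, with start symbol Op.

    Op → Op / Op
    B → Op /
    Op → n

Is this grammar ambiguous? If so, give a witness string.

Ambiguous

Witness: n / n / n

Derivation 1: Op ⇒ Op / Op ⇒ Op / Op / Op ⇒ n / Op / Op ⇒ n / n / Op ⇒ n / n / n
Derivation 2: Op ⇒ Op / Op ⇒ n / Op ⇒ n / Op / Op ⇒ n / n / Op ⇒ n / n / n

Two distinct leftmost derivations for the same string.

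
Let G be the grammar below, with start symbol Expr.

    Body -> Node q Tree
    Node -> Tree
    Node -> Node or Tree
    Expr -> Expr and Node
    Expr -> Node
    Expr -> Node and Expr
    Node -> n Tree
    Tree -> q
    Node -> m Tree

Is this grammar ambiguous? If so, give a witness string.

Witness: q and q

Derivation 1: Expr ⇒ Expr and Node ⇒ Node and Node ⇒ Tree and Node ⇒ q and Node ⇒ q and Tree ⇒ q and q
Derivation 2: Expr ⇒ Node and Expr ⇒ Tree and Expr ⇒ q and Expr ⇒ q and Node ⇒ q and Tree ⇒ q and q

Two distinct leftmost derivations for the same string.

Ambiguous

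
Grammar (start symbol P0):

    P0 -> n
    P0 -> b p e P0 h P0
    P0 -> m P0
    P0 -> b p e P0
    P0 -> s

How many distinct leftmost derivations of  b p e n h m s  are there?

1

Parse trees for b p e n h m s:
  [P0 b p e [P0 n] h [P0 m [P0 s]]]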